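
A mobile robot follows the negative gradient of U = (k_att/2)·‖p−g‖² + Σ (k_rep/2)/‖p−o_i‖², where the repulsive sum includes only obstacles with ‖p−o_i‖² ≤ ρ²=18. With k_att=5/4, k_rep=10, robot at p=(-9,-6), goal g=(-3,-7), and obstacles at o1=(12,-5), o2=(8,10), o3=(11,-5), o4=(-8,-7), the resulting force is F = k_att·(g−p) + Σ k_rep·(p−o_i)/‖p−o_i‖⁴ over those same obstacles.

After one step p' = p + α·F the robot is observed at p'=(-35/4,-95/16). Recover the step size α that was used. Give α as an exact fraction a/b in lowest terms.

α = 1/20

F_att = 5/4·(g−p) = 5/4·(6,-1) = (7.5000,-1.2500)
o1: d²=442 > ρ²=18 → inactive
o2: d²=545 > ρ²=18 → inactive
o3: d²=401 > ρ²=18 → inactive
o4: d²=2 ≤ ρ²=18; F_rep = 10·(-1,1)/2² = (-2.5000,2.5000)
F = F_att + ΣF_rep = (5.0000,1.2500)
Δp = p'−p = (0.2500,0.0625); α = Δx/Fx = (1/4) / (5) = 1/20
check: Δy/Fy = (1/16) / (5/4) = 1/20 ✓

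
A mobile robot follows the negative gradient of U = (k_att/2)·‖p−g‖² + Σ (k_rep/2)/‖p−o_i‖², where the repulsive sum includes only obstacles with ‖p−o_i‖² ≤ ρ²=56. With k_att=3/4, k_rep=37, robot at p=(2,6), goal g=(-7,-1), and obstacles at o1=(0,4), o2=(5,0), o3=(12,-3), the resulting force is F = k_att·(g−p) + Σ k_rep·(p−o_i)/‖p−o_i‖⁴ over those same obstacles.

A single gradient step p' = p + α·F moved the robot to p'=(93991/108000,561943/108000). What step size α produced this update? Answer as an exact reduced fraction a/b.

F_att = 3/4·(g−p) = 3/4·(-9,-7) = (-6.7500,-5.2500)
o1: d²=8 ≤ ρ²=56; F_rep = 37·(2,2)/8² = (1.1562,1.1562)
o2: d²=45 ≤ ρ²=56; F_rep = 37·(-3,6)/45² = (-0.0548,0.1096)
o3: d²=181 > ρ²=56 → inactive
F = F_att + ΣF_rep = (-5.6486,-3.9841)
Δp = p'−p = (-1.1297,-0.7968); α = Δx/Fx = (-122009/108000) / (-122009/21600) = 1/5
check: Δy/Fy = (-86057/108000) / (-86057/21600) = 1/5 ✓

α = 1/5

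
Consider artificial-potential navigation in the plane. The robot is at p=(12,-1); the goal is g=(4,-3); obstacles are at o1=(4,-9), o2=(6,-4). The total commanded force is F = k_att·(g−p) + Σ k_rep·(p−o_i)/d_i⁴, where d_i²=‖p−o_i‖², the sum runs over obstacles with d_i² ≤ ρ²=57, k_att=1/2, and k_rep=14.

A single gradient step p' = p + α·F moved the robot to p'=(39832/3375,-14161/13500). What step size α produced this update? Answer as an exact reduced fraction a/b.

F_att = 1/2·(g−p) = 1/2·(-8,-2) = (-4.0000,-1.0000)
o1: d²=128 > ρ²=57 → inactive
o2: d²=45 ≤ ρ²=57; F_rep = 14·(6,3)/45² = (0.0415,0.0207)
F = F_att + ΣF_rep = (-3.9585,-0.9793)
Δp = p'−p = (-0.1979,-0.0490); α = Δx/Fx = (-668/3375) / (-2672/675) = 1/20
check: Δy/Fy = (-661/13500) / (-661/675) = 1/20 ✓

α = 1/20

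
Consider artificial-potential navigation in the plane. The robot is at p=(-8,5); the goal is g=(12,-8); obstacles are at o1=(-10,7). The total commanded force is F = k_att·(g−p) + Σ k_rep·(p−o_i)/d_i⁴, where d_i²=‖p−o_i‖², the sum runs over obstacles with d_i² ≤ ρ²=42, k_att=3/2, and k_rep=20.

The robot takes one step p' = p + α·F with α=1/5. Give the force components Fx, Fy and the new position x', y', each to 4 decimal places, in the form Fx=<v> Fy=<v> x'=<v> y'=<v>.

Fx=30.6250 Fy=-20.1250 x'=-1.8750 y'=0.9750

F_att = 3/2·(g−p) = 3/2·(20,-13) = (30.0000,-19.5000)
o1: d²=8 ≤ ρ²=42; F_rep = 20·(2,-2)/8² = (0.6250,-0.6250)
F = F_att + ΣF_rep = (30.6250,-20.1250)
p' = p + 1/5·F = (-1.8750,0.9750)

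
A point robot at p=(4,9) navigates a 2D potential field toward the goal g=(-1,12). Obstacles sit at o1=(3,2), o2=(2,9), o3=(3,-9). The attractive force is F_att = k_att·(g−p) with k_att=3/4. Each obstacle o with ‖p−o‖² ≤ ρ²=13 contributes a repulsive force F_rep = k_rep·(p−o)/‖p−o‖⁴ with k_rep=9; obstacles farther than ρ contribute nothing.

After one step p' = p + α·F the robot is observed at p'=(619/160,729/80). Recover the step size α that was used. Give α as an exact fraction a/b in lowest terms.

F_att = 3/4·(g−p) = 3/4·(-5,3) = (-3.7500,2.2500)
o1: d²=50 > ρ²=13 → inactive
o2: d²=4 ≤ ρ²=13; F_rep = 9·(2,0)/4² = (1.1250,0.0000)
o3: d²=325 > ρ²=13 → inactive
F = F_att + ΣF_rep = (-2.6250,2.2500)
Δp = p'−p = (-0.1313,0.1125); α = Δx/Fx = (-21/160) / (-21/8) = 1/20
check: Δy/Fy = (9/80) / (9/4) = 1/20 ✓

α = 1/20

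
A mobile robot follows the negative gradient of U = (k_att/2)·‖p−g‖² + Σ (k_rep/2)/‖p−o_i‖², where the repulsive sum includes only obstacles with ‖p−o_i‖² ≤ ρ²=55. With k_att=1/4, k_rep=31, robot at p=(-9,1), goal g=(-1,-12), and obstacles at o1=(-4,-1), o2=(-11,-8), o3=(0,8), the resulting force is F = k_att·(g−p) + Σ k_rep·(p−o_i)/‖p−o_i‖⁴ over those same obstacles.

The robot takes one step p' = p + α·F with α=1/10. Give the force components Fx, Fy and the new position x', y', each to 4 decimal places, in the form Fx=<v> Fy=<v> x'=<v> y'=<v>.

F_att = 1/4·(g−p) = 1/4·(8,-13) = (2.0000,-3.2500)
o1: d²=29 ≤ ρ²=55; F_rep = 31·(-5,2)/29² = (-0.1843,0.0737)
o2: d²=85 > ρ²=55 → inactive
o3: d²=130 > ρ²=55 → inactive
F = F_att + ΣF_rep = (1.8157,-3.1763)
p' = p + 1/10·F = (-8.8184,0.6824)

Fx=1.8157 Fy=-3.1763 x'=-8.8184 y'=0.6824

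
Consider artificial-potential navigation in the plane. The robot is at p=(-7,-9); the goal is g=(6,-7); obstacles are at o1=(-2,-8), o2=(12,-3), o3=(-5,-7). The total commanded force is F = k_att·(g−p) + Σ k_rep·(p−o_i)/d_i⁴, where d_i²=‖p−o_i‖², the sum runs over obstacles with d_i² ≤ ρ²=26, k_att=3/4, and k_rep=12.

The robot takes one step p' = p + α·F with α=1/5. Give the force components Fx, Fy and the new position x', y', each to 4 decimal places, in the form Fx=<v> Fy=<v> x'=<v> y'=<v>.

Fx=9.2862 Fy=1.1072 x'=-5.1428 y'=-8.7786

F_att = 3/4·(g−p) = 3/4·(13,2) = (9.7500,1.5000)
o1: d²=26 ≤ ρ²=26; F_rep = 12·(-5,-1)/26² = (-0.0888,-0.0178)
o2: d²=397 > ρ²=26 → inactive
o3: d²=8 ≤ ρ²=26; F_rep = 12·(-2,-2)/8² = (-0.3750,-0.3750)
F = F_att + ΣF_rep = (9.2862,1.1072)
p' = p + 1/5·F = (-5.1428,-8.7786)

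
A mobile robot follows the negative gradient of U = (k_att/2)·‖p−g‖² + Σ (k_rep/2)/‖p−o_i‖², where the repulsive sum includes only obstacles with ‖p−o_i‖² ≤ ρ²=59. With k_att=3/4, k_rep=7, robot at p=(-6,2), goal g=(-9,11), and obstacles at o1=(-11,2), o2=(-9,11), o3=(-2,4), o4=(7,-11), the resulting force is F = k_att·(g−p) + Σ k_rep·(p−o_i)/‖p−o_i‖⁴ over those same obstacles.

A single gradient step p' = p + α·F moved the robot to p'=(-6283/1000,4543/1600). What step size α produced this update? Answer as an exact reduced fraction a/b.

F_att = 3/4·(g−p) = 3/4·(-3,9) = (-2.2500,6.7500)
o1: d²=25 ≤ ρ²=59; F_rep = 7·(5,0)/25² = (0.0560,0.0000)
o2: d²=90 > ρ²=59 → inactive
o3: d²=20 ≤ ρ²=59; F_rep = 7·(-4,-2)/20² = (-0.0700,-0.0350)
o4: d²=338 > ρ²=59 → inactive
F = F_att + ΣF_rep = (-2.2640,6.7150)
Δp = p'−p = (-0.2830,0.8394); α = Δx/Fx = (-283/1000) / (-283/125) = 1/8
check: Δy/Fy = (1343/1600) / (1343/200) = 1/8 ✓

α = 1/8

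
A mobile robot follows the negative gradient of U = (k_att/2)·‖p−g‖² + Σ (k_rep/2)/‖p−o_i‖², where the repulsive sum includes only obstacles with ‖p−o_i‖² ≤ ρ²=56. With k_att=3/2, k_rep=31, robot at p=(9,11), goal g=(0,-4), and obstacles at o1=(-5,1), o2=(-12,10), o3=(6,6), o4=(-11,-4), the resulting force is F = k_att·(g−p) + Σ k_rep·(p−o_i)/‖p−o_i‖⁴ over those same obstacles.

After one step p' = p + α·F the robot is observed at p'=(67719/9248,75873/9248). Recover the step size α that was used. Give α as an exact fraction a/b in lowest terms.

F_att = 3/2·(g−p) = 3/2·(-9,-15) = (-13.5000,-22.5000)
o1: d²=296 > ρ²=56 → inactive
o2: d²=442 > ρ²=56 → inactive
o3: d²=34 ≤ ρ²=56; F_rep = 31·(3,5)/34² = (0.0804,0.1341)
o4: d²=625 > ρ²=56 → inactive
F = F_att + ΣF_rep = (-13.4196,-22.3659)
Δp = p'−p = (-1.6774,-2.7957); α = Δx/Fx = (-15513/9248) / (-15513/1156) = 1/8
check: Δy/Fy = (-25855/9248) / (-25855/1156) = 1/8 ✓

α = 1/8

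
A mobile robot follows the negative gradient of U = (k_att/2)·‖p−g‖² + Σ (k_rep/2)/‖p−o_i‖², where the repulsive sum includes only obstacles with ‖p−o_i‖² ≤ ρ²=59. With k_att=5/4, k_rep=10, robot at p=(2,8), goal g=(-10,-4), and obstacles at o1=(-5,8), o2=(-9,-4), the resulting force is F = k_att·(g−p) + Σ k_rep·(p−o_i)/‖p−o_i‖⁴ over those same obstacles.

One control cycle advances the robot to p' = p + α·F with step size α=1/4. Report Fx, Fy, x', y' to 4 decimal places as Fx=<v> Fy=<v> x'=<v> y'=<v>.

F_att = 5/4·(g−p) = 5/4·(-12,-12) = (-15.0000,-15.0000)
o1: d²=49 ≤ ρ²=59; F_rep = 10·(7,0)/49² = (0.0292,0.0000)
o2: d²=265 > ρ²=59 → inactive
F = F_att + ΣF_rep = (-14.9708,-15.0000)
p' = p + 1/4·F = (-1.7427,4.2500)

Fx=-14.9708 Fy=-15.0000 x'=-1.7427 y'=4.2500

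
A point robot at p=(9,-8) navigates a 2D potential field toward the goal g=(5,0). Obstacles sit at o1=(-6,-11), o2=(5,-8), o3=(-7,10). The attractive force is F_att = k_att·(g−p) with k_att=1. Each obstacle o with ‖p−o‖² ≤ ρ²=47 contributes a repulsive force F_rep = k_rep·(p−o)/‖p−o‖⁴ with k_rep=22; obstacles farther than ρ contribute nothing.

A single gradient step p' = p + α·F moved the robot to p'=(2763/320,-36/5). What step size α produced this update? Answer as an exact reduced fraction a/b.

α = 1/10

F_att = 1·(g−p) = 1·(-4,8) = (-4.0000,8.0000)
o1: d²=234 > ρ²=47 → inactive
o2: d²=16 ≤ ρ²=47; F_rep = 22·(4,0)/16² = (0.3438,0.0000)
o3: d²=580 > ρ²=47 → inactive
F = F_att + ΣF_rep = (-3.6562,8.0000)
Δp = p'−p = (-0.3656,0.8000); α = Δx/Fx = (-117/320) / (-117/32) = 1/10
check: Δy/Fy = (4/5) / (8) = 1/10 ✓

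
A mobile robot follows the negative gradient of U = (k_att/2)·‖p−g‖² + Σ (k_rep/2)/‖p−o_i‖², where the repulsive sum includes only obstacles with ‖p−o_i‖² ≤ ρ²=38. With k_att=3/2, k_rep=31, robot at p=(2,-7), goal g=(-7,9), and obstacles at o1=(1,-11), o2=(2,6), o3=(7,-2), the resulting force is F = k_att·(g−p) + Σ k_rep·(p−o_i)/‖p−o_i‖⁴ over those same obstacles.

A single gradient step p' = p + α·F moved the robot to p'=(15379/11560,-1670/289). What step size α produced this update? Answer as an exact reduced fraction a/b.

F_att = 3/2·(g−p) = 3/2·(-9,16) = (-13.5000,24.0000)
o1: d²=17 ≤ ρ²=38; F_rep = 31·(1,4)/17² = (0.1073,0.4291)
o2: d²=169 > ρ²=38 → inactive
o3: d²=50 > ρ²=38 → inactive
F = F_att + ΣF_rep = (-13.3927,24.4291)
Δp = p'−p = (-0.6696,1.2215); α = Δx/Fx = (-7741/11560) / (-7741/578) = 1/20
check: Δy/Fy = (353/289) / (7060/289) = 1/20 ✓

α = 1/20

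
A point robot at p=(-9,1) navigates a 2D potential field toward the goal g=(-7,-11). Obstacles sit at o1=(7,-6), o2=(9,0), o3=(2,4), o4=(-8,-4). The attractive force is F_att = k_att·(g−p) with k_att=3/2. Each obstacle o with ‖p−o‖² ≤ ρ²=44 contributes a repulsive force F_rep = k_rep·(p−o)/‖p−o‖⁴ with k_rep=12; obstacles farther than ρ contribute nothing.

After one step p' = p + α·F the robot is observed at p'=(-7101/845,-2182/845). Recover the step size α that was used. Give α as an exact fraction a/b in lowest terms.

α = 1/5

F_att = 3/2·(g−p) = 3/2·(2,-12) = (3.0000,-18.0000)
o1: d²=305 > ρ²=44 → inactive
o2: d²=325 > ρ²=44 → inactive
o3: d²=130 > ρ²=44 → inactive
o4: d²=26 ≤ ρ²=44; F_rep = 12·(-1,5)/26² = (-0.0178,0.0888)
F = F_att + ΣF_rep = (2.9822,-17.9112)
Δp = p'−p = (0.5964,-3.5822); α = Δx/Fx = (504/845) / (504/169) = 1/5
check: Δy/Fy = (-3027/845) / (-3027/169) = 1/5 ✓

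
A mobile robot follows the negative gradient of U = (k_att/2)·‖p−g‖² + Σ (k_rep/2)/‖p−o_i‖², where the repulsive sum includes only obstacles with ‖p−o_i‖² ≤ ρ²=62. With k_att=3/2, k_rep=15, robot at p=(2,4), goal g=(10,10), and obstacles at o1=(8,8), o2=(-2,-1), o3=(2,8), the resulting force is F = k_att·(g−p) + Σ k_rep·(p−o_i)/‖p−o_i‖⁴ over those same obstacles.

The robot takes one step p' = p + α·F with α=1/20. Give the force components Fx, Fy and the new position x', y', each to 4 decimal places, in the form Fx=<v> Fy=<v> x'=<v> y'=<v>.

Fx=12.0024 Fy=8.7881 x'=2.6001 y'=4.4394

F_att = 3/2·(g−p) = 3/2·(8,6) = (12.0000,9.0000)
o1: d²=52 ≤ ρ²=62; F_rep = 15·(-6,-4)/52² = (-0.0333,-0.0222)
o2: d²=41 ≤ ρ²=62; F_rep = 15·(4,5)/41² = (0.0357,0.0446)
o3: d²=16 ≤ ρ²=62; F_rep = 15·(0,-4)/16² = (0.0000,-0.2344)
F = F_att + ΣF_rep = (12.0024,8.7881)
p' = p + 1/20·F = (2.6001,4.4394)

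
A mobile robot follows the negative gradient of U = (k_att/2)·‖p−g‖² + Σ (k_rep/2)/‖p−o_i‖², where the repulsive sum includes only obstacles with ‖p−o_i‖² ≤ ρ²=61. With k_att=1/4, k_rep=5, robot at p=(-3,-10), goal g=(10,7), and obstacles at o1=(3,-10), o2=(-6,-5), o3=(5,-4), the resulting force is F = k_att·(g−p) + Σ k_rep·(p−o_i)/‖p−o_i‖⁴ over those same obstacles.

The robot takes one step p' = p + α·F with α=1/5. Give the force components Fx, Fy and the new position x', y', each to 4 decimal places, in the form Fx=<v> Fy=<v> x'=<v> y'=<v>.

Fx=3.2398 Fy=4.2284 x'=-2.3520 y'=-9.1543

F_att = 1/4·(g−p) = 1/4·(13,17) = (3.2500,4.2500)
o1: d²=36 ≤ ρ²=61; F_rep = 5·(-6,0)/36² = (-0.0231,0.0000)
o2: d²=34 ≤ ρ²=61; F_rep = 5·(3,-5)/34² = (0.0130,-0.0216)
o3: d²=100 > ρ²=61 → inactive
F = F_att + ΣF_rep = (3.2398,4.2284)
p' = p + 1/5·F = (-2.3520,-9.1543)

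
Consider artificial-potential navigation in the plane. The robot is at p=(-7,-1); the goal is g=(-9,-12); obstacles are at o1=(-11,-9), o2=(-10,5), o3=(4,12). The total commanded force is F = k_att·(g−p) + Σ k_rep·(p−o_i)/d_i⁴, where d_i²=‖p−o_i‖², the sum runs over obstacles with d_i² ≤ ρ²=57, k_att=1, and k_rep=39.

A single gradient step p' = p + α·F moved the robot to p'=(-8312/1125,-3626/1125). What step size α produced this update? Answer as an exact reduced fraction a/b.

F_att = 1·(g−p) = 1·(-2,-11) = (-2.0000,-11.0000)
o1: d²=80 > ρ²=57 → inactive
o2: d²=45 ≤ ρ²=57; F_rep = 39·(3,-6)/45² = (0.0578,-0.1156)
o3: d²=290 > ρ²=57 → inactive
F = F_att + ΣF_rep = (-1.9422,-11.1156)
Δp = p'−p = (-0.3884,-2.2231); α = Δx/Fx = (-437/1125) / (-437/225) = 1/5
check: Δy/Fy = (-2501/1125) / (-2501/225) = 1/5 ✓

α = 1/5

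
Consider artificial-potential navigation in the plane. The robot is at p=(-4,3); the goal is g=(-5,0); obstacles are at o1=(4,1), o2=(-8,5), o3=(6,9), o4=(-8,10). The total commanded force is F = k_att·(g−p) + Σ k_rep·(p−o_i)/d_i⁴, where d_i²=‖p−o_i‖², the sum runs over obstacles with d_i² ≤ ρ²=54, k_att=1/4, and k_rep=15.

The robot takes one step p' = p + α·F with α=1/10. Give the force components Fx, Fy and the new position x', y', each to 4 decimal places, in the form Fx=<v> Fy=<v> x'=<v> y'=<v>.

Fx=-0.1000 Fy=-0.8250 x'=-4.0100 y'=2.9175

F_att = 1/4·(g−p) = 1/4·(-1,-3) = (-0.2500,-0.7500)
o1: d²=68 > ρ²=54 → inactive
o2: d²=20 ≤ ρ²=54; F_rep = 15·(4,-2)/20² = (0.1500,-0.0750)
o3: d²=136 > ρ²=54 → inactive
o4: d²=65 > ρ²=54 → inactive
F = F_att + ΣF_rep = (-0.1000,-0.8250)
p' = p + 1/10·F = (-4.0100,2.9175)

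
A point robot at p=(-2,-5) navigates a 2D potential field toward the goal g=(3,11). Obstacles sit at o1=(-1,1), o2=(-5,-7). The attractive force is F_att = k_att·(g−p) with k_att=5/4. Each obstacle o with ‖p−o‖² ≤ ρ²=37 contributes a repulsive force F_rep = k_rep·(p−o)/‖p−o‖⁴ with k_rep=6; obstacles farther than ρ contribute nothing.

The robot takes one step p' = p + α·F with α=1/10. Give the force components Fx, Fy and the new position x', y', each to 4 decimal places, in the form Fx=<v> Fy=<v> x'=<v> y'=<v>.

Fx=6.3521 Fy=20.0447 x'=-1.3648 y'=-2.9955

F_att = 5/4·(g−p) = 5/4·(5,16) = (6.2500,20.0000)
o1: d²=37 ≤ ρ²=37; F_rep = 6·(-1,-6)/37² = (-0.0044,-0.0263)
o2: d²=13 ≤ ρ²=37; F_rep = 6·(3,2)/13² = (0.1065,0.0710)
F = F_att + ΣF_rep = (6.3521,20.0447)
p' = p + 1/10·F = (-1.3648,-2.9955)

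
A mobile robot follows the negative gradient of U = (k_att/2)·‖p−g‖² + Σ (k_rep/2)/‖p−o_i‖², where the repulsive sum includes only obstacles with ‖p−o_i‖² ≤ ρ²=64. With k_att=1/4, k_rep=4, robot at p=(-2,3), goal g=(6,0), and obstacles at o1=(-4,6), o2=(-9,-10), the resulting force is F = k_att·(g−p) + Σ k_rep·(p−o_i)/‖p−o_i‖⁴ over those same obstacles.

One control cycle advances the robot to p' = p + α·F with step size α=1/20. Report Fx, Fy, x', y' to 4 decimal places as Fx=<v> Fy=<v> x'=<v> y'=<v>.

Fx=2.0473 Fy=-0.8210 x'=-1.8976 y'=2.9589

F_att = 1/4·(g−p) = 1/4·(8,-3) = (2.0000,-0.7500)
o1: d²=13 ≤ ρ²=64; F_rep = 4·(2,-3)/13² = (0.0473,-0.0710)
o2: d²=218 > ρ²=64 → inactive
F = F_att + ΣF_rep = (2.0473,-0.8210)
p' = p + 1/20·F = (-1.8976,2.9589)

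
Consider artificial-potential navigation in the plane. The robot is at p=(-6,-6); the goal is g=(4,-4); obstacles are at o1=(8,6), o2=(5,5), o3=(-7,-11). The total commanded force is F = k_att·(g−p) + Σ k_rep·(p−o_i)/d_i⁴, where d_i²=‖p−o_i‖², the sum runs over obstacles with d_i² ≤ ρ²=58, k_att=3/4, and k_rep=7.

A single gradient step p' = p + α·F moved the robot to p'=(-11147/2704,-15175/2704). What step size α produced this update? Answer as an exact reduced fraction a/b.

α = 1/4

F_att = 3/4·(g−p) = 3/4·(10,2) = (7.5000,1.5000)
o1: d²=340 > ρ²=58 → inactive
o2: d²=242 > ρ²=58 → inactive
o3: d²=26 ≤ ρ²=58; F_rep = 7·(1,5)/26² = (0.0104,0.0518)
F = F_att + ΣF_rep = (7.5104,1.5518)
Δp = p'−p = (1.8776,0.3879); α = Δx/Fx = (5077/2704) / (5077/676) = 1/4
check: Δy/Fy = (1049/2704) / (1049/676) = 1/4 ✓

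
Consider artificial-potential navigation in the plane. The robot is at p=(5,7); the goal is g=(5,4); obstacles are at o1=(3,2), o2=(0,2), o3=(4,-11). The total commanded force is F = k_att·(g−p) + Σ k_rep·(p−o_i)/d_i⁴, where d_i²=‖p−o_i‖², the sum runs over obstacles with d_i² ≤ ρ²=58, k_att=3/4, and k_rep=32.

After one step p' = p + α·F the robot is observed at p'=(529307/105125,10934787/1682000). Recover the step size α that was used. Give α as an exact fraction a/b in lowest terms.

α = 1/4

F_att = 3/4·(g−p) = 3/4·(0,-3) = (0.0000,-2.2500)
o1: d²=29 ≤ ρ²=58; F_rep = 32·(2,5)/29² = (0.0761,0.1902)
o2: d²=50 ≤ ρ²=58; F_rep = 32·(5,5)/50² = (0.0640,0.0640)
o3: d²=325 > ρ²=58 → inactive
F = F_att + ΣF_rep = (0.1401,-1.9958)
Δp = p'−p = (0.0350,-0.4989); α = Δx/Fx = (3682/105125) / (14728/105125) = 1/4
check: Δy/Fy = (-839213/1682000) / (-839213/420500) = 1/4 ✓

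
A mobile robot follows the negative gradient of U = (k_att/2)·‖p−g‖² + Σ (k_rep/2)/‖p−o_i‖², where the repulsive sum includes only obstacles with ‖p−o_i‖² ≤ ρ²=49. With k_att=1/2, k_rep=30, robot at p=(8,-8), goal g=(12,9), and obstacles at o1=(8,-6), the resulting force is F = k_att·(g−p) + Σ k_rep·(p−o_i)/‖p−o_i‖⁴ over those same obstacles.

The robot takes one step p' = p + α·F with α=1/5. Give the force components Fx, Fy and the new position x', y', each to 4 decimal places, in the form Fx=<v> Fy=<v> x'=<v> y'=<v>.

F_att = 1/2·(g−p) = 1/2·(4,17) = (2.0000,8.5000)
o1: d²=4 ≤ ρ²=49; F_rep = 30·(0,-2)/4² = (0.0000,-3.7500)
F = F_att + ΣF_rep = (2.0000,4.7500)
p' = p + 1/5·F = (8.4000,-7.0500)

Fx=2.0000 Fy=4.7500 x'=8.4000 y'=-7.0500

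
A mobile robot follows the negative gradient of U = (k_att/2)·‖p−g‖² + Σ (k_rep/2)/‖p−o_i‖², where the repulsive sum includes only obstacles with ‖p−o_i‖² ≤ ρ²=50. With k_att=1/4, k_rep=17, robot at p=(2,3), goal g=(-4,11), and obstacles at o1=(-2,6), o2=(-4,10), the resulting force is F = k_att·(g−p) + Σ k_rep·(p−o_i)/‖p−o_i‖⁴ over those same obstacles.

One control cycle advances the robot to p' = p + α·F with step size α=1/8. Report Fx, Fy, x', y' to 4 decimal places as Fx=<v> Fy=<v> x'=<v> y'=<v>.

Fx=-1.3912 Fy=1.9184 x'=1.8261 y'=3.2398

F_att = 1/4·(g−p) = 1/4·(-6,8) = (-1.5000,2.0000)
o1: d²=25 ≤ ρ²=50; F_rep = 17·(4,-3)/25² = (0.1088,-0.0816)
o2: d²=85 > ρ²=50 → inactive
F = F_att + ΣF_rep = (-1.3912,1.9184)
p' = p + 1/8·F = (1.8261,3.2398)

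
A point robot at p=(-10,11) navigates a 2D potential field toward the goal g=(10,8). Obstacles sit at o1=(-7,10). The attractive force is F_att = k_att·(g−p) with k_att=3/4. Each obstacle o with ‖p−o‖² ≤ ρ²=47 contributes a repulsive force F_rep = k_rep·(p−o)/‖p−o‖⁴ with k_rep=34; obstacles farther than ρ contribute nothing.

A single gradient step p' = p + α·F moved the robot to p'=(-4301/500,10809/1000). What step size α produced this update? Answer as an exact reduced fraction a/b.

α = 1/10

F_att = 3/4·(g−p) = 3/4·(20,-3) = (15.0000,-2.2500)
o1: d²=10 ≤ ρ²=47; F_rep = 34·(-3,1)/10² = (-1.0200,0.3400)
F = F_att + ΣF_rep = (13.9800,-1.9100)
Δp = p'−p = (1.3980,-0.1910); α = Δx/Fx = (699/500) / (699/50) = 1/10
check: Δy/Fy = (-191/1000) / (-191/100) = 1/10 ✓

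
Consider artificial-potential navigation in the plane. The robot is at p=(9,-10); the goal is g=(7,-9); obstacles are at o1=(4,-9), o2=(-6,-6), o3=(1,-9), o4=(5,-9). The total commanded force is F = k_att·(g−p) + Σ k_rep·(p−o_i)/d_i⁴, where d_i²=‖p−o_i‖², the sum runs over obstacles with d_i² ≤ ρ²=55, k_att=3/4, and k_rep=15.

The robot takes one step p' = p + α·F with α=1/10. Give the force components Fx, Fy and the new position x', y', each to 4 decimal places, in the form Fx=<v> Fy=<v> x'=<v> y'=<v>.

F_att = 3/4·(g−p) = 3/4·(-2,1) = (-1.5000,0.7500)
o1: d²=26 ≤ ρ²=55; F_rep = 15·(5,-1)/26² = (0.1109,-0.0222)
o2: d²=241 > ρ²=55 → inactive
o3: d²=65 > ρ²=55 → inactive
o4: d²=17 ≤ ρ²=55; F_rep = 15·(4,-1)/17² = (0.2076,-0.0519)
F = F_att + ΣF_rep = (-1.1814,0.6759)
p' = p + 1/10·F = (8.8819,-9.9324)

Fx=-1.1814 Fy=0.6759 x'=8.8819 y'=-9.9324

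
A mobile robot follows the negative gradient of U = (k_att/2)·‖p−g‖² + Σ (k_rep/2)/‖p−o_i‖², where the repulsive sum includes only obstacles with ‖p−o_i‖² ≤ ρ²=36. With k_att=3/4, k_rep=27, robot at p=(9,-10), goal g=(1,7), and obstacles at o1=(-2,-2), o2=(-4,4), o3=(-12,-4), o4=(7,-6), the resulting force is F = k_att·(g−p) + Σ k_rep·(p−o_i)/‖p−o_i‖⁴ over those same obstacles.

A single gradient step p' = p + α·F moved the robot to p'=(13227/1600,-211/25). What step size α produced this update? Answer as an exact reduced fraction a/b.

F_att = 3/4·(g−p) = 3/4·(-8,17) = (-6.0000,12.7500)
o1: d²=185 > ρ²=36 → inactive
o2: d²=365 > ρ²=36 → inactive
o3: d²=477 > ρ²=36 → inactive
o4: d²=20 ≤ ρ²=36; F_rep = 27·(2,-4)/20² = (0.1350,-0.2700)
F = F_att + ΣF_rep = (-5.8650,12.4800)
Δp = p'−p = (-0.7331,1.5600); α = Δx/Fx = (-1173/1600) / (-1173/200) = 1/8
check: Δy/Fy = (39/25) / (312/25) = 1/8 ✓

α = 1/8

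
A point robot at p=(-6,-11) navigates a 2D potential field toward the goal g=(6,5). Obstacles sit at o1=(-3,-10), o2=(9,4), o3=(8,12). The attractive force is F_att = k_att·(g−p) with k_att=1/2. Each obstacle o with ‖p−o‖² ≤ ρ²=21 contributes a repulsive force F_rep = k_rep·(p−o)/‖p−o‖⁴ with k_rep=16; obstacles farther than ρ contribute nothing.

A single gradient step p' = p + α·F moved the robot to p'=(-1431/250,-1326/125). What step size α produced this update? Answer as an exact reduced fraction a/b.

F_att = 1/2·(g−p) = 1/2·(12,16) = (6.0000,8.0000)
o1: d²=10 ≤ ρ²=21; F_rep = 16·(-3,-1)/10² = (-0.4800,-0.1600)
o2: d²=450 > ρ²=21 → inactive
o3: d²=725 > ρ²=21 → inactive
F = F_att + ΣF_rep = (5.5200,7.8400)
Δp = p'−p = (0.2760,0.3920); α = Δx/Fx = (69/250) / (138/25) = 1/20
check: Δy/Fy = (49/125) / (196/25) = 1/20 ✓

α = 1/20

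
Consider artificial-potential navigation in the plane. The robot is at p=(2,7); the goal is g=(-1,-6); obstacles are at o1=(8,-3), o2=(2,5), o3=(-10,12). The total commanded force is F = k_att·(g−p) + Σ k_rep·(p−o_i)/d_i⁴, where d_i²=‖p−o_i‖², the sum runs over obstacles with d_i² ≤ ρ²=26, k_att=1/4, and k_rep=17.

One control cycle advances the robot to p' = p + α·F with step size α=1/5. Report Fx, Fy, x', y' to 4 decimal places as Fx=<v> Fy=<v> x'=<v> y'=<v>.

F_att = 1/4·(g−p) = 1/4·(-3,-13) = (-0.7500,-3.2500)
o1: d²=136 > ρ²=26 → inactive
o2: d²=4 ≤ ρ²=26; F_rep = 17·(0,2)/4² = (0.0000,2.1250)
o3: d²=169 > ρ²=26 → inactive
F = F_att + ΣF_rep = (-0.7500,-1.1250)
p' = p + 1/5·F = (1.8500,6.7750)

Fx=-0.7500 Fy=-1.1250 x'=1.8500 y'=6.7750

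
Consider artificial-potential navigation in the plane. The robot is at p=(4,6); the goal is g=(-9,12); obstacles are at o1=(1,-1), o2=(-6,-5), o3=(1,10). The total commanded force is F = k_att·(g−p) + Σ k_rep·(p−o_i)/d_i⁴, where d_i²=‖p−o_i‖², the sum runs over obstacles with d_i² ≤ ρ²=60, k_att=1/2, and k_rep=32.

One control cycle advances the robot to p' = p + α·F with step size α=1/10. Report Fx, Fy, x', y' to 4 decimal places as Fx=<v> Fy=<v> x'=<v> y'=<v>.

F_att = 1/2·(g−p) = 1/2·(-13,6) = (-6.5000,3.0000)
o1: d²=58 ≤ ρ²=60; F_rep = 32·(3,7)/58² = (0.0285,0.0666)
o2: d²=221 > ρ²=60 → inactive
o3: d²=25 ≤ ρ²=60; F_rep = 32·(3,-4)/25² = (0.1536,-0.2048)
F = F_att + ΣF_rep = (-6.3179,2.8618)
p' = p + 1/10·F = (3.3682,6.2862)

Fx=-6.3179 Fy=2.8618 x'=3.3682 y'=6.2862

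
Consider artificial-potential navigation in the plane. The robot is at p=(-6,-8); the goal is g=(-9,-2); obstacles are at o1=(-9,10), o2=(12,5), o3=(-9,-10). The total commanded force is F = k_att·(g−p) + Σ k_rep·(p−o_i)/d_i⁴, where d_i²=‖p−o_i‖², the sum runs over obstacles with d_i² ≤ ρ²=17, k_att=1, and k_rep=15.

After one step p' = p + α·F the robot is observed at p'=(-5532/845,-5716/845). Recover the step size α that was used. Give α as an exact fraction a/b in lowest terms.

α = 1/5

F_att = 1·(g−p) = 1·(-3,6) = (-3.0000,6.0000)
o1: d²=333 > ρ²=17 → inactive
o2: d²=493 > ρ²=17 → inactive
o3: d²=13 ≤ ρ²=17; F_rep = 15·(3,2)/13² = (0.2663,0.1775)
F = F_att + ΣF_rep = (-2.7337,6.1775)
Δp = p'−p = (-0.5467,1.2355); α = Δx/Fx = (-462/845) / (-462/169) = 1/5
check: Δy/Fy = (1044/845) / (1044/169) = 1/5 ✓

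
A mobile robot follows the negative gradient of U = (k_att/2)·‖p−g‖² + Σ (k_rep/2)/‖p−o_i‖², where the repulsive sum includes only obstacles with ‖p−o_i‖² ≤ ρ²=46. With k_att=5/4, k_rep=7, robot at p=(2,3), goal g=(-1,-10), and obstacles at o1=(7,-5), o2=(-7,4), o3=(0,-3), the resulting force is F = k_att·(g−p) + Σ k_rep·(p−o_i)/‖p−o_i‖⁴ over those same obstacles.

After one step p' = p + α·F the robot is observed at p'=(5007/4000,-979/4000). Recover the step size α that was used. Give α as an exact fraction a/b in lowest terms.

α = 1/5

F_att = 5/4·(g−p) = 5/4·(-3,-13) = (-3.7500,-16.2500)
o1: d²=89 > ρ²=46 → inactive
o2: d²=82 > ρ²=46 → inactive
o3: d²=40 ≤ ρ²=46; F_rep = 7·(2,6)/40² = (0.0088,0.0262)
F = F_att + ΣF_rep = (-3.7412,-16.2237)
Δp = p'−p = (-0.7482,-3.2447); α = Δx/Fx = (-2993/4000) / (-2993/800) = 1/5
check: Δy/Fy = (-12979/4000) / (-12979/800) = 1/5 ✓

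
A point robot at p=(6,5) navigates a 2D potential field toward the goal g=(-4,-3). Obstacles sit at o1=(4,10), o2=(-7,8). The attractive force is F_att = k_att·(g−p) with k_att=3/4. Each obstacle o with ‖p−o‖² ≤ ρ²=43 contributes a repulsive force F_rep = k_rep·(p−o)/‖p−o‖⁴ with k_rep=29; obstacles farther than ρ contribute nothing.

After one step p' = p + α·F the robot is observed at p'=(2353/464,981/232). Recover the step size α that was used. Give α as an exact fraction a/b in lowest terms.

α = 1/8

F_att = 3/4·(g−p) = 3/4·(-10,-8) = (-7.5000,-6.0000)
o1: d²=29 ≤ ρ²=43; F_rep = 29·(2,-5)/29² = (0.0690,-0.1724)
o2: d²=178 > ρ²=43 → inactive
F = F_att + ΣF_rep = (-7.4310,-6.1724)
Δp = p'−p = (-0.9289,-0.7716); α = Δx/Fx = (-431/464) / (-431/58) = 1/8
check: Δy/Fy = (-179/232) / (-179/29) = 1/8 ✓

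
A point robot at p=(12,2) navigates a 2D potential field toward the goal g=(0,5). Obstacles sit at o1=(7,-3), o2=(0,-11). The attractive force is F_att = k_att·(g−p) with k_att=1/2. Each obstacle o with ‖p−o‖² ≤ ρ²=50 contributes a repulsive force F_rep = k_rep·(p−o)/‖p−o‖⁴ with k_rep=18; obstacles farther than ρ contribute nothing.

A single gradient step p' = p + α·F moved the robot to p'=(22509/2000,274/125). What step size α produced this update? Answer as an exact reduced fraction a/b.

α = 1/8

F_att = 1/2·(g−p) = 1/2·(-12,3) = (-6.0000,1.5000)
o1: d²=50 ≤ ρ²=50; F_rep = 18·(5,5)/50² = (0.0360,0.0360)
o2: d²=313 > ρ²=50 → inactive
F = F_att + ΣF_rep = (-5.9640,1.5360)
Δp = p'−p = (-0.7455,0.1920); α = Δx/Fx = (-1491/2000) / (-1491/250) = 1/8
check: Δy/Fy = (24/125) / (192/125) = 1/8 ✓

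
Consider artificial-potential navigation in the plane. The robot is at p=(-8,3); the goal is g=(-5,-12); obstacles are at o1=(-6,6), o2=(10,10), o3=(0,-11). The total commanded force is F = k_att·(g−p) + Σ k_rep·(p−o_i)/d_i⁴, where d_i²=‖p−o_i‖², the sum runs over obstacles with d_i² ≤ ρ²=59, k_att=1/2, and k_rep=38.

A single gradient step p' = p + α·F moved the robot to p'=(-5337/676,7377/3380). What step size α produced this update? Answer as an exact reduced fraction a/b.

F_att = 1/2·(g−p) = 1/2·(3,-15) = (1.5000,-7.5000)
o1: d²=13 ≤ ρ²=59; F_rep = 38·(-2,-3)/13² = (-0.4497,-0.6746)
o2: d²=373 > ρ²=59 → inactive
o3: d²=260 > ρ²=59 → inactive
F = F_att + ΣF_rep = (1.0503,-8.1746)
Δp = p'−p = (0.1050,-0.8175); α = Δx/Fx = (71/676) / (355/338) = 1/10
check: Δy/Fy = (-2763/3380) / (-2763/338) = 1/10 ✓

α = 1/10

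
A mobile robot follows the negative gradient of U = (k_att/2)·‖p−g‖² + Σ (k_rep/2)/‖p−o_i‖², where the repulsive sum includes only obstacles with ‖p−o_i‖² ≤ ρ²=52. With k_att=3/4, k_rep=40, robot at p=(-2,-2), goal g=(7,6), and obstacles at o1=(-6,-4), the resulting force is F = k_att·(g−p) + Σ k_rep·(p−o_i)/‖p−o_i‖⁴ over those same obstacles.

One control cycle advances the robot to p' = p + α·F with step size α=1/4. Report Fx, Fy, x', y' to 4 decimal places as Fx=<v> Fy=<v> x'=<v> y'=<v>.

F_att = 3/4·(g−p) = 3/4·(9,8) = (6.7500,6.0000)
o1: d²=20 ≤ ρ²=52; F_rep = 40·(4,2)/20² = (0.4000,0.2000)
F = F_att + ΣF_rep = (7.1500,6.2000)
p' = p + 1/4·F = (-0.2125,-0.4500)

Fx=7.1500 Fy=6.2000 x'=-0.2125 y'=-0.4500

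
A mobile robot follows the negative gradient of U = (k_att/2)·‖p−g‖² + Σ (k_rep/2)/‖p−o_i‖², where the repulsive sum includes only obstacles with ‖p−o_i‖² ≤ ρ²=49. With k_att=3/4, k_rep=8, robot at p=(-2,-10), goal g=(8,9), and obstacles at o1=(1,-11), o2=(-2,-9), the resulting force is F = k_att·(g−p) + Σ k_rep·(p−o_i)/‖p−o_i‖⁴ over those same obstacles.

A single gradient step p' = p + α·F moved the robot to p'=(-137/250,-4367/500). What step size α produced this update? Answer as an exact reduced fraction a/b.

F_att = 3/4·(g−p) = 3/4·(10,19) = (7.5000,14.2500)
o1: d²=10 ≤ ρ²=49; F_rep = 8·(-3,1)/10² = (-0.2400,0.0800)
o2: d²=1 ≤ ρ²=49; F_rep = 8·(0,-1)/1² = (0.0000,-8.0000)
F = F_att + ΣF_rep = (7.2600,6.3300)
Δp = p'−p = (1.4520,1.2660); α = Δx/Fx = (363/250) / (363/50) = 1/5
check: Δy/Fy = (633/500) / (633/100) = 1/5 ✓

α = 1/5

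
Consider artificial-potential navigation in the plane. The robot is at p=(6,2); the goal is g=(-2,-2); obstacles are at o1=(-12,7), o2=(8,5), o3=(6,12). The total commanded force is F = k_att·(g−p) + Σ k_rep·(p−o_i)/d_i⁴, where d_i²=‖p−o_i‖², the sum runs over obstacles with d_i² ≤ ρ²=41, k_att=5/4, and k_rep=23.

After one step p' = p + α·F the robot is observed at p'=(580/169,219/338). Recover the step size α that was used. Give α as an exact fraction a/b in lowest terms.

F_att = 5/4·(g−p) = 5/4·(-8,-4) = (-10.0000,-5.0000)
o1: d²=349 > ρ²=41 → inactive
o2: d²=13 ≤ ρ²=41; F_rep = 23·(-2,-3)/13² = (-0.2722,-0.4083)
o3: d²=100 > ρ²=41 → inactive
F = F_att + ΣF_rep = (-10.2722,-5.4083)
Δp = p'−p = (-2.5680,-1.3521); α = Δx/Fx = (-434/169) / (-1736/169) = 1/4
check: Δy/Fy = (-457/338) / (-914/169) = 1/4 ✓

α = 1/4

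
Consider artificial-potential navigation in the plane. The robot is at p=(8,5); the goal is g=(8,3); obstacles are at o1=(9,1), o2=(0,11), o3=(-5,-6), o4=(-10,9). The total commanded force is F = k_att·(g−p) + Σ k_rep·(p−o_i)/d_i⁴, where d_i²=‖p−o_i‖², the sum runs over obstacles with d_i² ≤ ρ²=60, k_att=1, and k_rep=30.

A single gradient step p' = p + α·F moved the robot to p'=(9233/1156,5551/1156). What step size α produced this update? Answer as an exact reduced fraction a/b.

F_att = 1·(g−p) = 1·(0,-2) = (0.0000,-2.0000)
o1: d²=17 ≤ ρ²=60; F_rep = 30·(-1,4)/17² = (-0.1038,0.4152)
o2: d²=100 > ρ²=60 → inactive
o3: d²=290 > ρ²=60 → inactive
o4: d²=340 > ρ²=60 → inactive
F = F_att + ΣF_rep = (-0.1038,-1.5848)
Δp = p'−p = (-0.0130,-0.1981); α = Δx/Fx = (-15/1156) / (-30/289) = 1/8
check: Δy/Fy = (-229/1156) / (-458/289) = 1/8 ✓

α = 1/8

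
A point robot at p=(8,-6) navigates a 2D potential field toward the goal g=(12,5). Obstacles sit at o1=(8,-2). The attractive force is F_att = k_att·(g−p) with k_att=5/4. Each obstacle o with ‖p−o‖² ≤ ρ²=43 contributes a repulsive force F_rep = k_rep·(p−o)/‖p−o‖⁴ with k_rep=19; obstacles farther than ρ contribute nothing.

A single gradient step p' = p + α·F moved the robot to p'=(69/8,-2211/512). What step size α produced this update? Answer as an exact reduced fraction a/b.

α = 1/8

F_att = 5/4·(g−p) = 5/4·(4,11) = (5.0000,13.7500)
o1: d²=16 ≤ ρ²=43; F_rep = 19·(0,-4)/16² = (0.0000,-0.2969)
F = F_att + ΣF_rep = (5.0000,13.4531)
Δp = p'−p = (0.6250,1.6816); α = Δx/Fx = (5/8) / (5) = 1/8
check: Δy/Fy = (861/512) / (861/64) = 1/8 ✓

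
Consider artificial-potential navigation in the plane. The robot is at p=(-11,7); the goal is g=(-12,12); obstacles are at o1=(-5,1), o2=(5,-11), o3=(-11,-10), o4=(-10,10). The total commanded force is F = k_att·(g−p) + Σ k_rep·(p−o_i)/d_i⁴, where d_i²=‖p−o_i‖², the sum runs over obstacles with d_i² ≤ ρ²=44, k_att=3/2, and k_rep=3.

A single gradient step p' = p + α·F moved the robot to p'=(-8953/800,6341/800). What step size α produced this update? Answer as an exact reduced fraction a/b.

α = 1/8

F_att = 3/2·(g−p) = 3/2·(-1,5) = (-1.5000,7.5000)
o1: d²=72 > ρ²=44 → inactive
o2: d²=580 > ρ²=44 → inactive
o3: d²=289 > ρ²=44 → inactive
o4: d²=10 ≤ ρ²=44; F_rep = 3·(-1,-3)/10² = (-0.0300,-0.0900)
F = F_att + ΣF_rep = (-1.5300,7.4100)
Δp = p'−p = (-0.1913,0.9263); α = Δx/Fx = (-153/800) / (-153/100) = 1/8
check: Δy/Fy = (741/800) / (741/100) = 1/8 ✓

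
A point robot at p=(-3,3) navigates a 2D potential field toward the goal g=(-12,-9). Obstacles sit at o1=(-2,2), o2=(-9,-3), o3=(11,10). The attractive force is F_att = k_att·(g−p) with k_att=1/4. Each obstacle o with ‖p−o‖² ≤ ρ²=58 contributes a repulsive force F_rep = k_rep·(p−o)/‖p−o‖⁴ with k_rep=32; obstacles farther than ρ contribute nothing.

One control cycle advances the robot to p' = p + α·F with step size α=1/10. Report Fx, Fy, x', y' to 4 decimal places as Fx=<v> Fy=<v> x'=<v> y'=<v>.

F_att = 1/4·(g−p) = 1/4·(-9,-12) = (-2.2500,-3.0000)
o1: d²=2 ≤ ρ²=58; F_rep = 32·(-1,1)/2² = (-8.0000,8.0000)
o2: d²=72 > ρ²=58 → inactive
o3: d²=245 > ρ²=58 → inactive
F = F_att + ΣF_rep = (-10.2500,5.0000)
p' = p + 1/10·F = (-4.0250,3.5000)

Fx=-10.2500 Fy=5.0000 x'=-4.0250 y'=3.5000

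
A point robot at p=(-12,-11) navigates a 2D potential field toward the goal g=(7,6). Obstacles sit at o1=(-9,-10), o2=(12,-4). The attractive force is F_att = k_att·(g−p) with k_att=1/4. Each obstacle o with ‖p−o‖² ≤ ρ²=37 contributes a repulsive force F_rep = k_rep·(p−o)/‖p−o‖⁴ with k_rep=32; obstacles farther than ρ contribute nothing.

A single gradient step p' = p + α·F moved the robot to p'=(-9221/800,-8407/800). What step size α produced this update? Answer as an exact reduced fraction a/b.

F_att = 1/4·(g−p) = 1/4·(19,17) = (4.7500,4.2500)
o1: d²=10 ≤ ρ²=37; F_rep = 32·(-3,-1)/10² = (-0.9600,-0.3200)
o2: d²=625 > ρ²=37 → inactive
F = F_att + ΣF_rep = (3.7900,3.9300)
Δp = p'−p = (0.4738,0.4913); α = Δx/Fx = (379/800) / (379/100) = 1/8
check: Δy/Fy = (393/800) / (393/100) = 1/8 ✓

α = 1/8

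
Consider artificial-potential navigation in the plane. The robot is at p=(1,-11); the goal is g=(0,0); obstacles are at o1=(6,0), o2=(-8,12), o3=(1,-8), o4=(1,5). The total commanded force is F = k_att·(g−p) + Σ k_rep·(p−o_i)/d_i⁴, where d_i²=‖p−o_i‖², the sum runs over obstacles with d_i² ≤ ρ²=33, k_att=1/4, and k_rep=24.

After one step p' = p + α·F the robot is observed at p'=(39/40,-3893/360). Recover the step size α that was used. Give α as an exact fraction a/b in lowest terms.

F_att = 1/4·(g−p) = 1/4·(-1,11) = (-0.2500,2.7500)
o1: d²=146 > ρ²=33 → inactive
o2: d²=610 > ρ²=33 → inactive
o3: d²=9 ≤ ρ²=33; F_rep = 24·(0,-3)/9² = (0.0000,-0.8889)
o4: d²=256 > ρ²=33 → inactive
F = F_att + ΣF_rep = (-0.2500,1.8611)
Δp = p'−p = (-0.0250,0.1861); α = Δx/Fx = (-1/40) / (-1/4) = 1/10
check: Δy/Fy = (67/360) / (67/36) = 1/10 ✓

α = 1/10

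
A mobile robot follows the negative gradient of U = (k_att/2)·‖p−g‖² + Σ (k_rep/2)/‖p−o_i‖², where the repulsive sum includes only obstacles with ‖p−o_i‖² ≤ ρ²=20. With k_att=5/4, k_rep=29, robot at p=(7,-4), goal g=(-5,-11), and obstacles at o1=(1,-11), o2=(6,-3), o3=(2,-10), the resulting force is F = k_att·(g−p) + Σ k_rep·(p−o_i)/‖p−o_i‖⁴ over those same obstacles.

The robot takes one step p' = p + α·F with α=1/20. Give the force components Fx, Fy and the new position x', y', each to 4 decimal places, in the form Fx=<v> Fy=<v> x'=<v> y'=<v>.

Fx=-7.7500 Fy=-16.0000 x'=6.6125 y'=-4.8000

F_att = 5/4·(g−p) = 5/4·(-12,-7) = (-15.0000,-8.7500)
o1: d²=85 > ρ²=20 → inactive
o2: d²=2 ≤ ρ²=20; F_rep = 29·(1,-1)/2² = (7.2500,-7.2500)
o3: d²=61 > ρ²=20 → inactive
F = F_att + ΣF_rep = (-7.7500,-16.0000)
p' = p + 1/20·F = (6.6125,-4.8000)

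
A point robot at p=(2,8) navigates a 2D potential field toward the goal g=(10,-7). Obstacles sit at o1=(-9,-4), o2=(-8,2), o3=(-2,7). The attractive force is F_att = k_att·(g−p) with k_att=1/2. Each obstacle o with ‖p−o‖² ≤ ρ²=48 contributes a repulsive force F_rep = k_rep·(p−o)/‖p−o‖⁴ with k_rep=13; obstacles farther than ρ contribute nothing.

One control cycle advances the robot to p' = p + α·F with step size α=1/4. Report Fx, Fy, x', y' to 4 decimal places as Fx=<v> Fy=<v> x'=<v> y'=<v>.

F_att = 1/2·(g−p) = 1/2·(8,-15) = (4.0000,-7.5000)
o1: d²=265 > ρ²=48 → inactive
o2: d²=136 > ρ²=48 → inactive
o3: d²=17 ≤ ρ²=48; F_rep = 13·(4,1)/17² = (0.1799,0.0450)
F = F_att + ΣF_rep = (4.1799,-7.4550)
p' = p + 1/4·F = (3.0450,6.1362)

Fx=4.1799 Fy=-7.4550 x'=3.0450 y'=6.1362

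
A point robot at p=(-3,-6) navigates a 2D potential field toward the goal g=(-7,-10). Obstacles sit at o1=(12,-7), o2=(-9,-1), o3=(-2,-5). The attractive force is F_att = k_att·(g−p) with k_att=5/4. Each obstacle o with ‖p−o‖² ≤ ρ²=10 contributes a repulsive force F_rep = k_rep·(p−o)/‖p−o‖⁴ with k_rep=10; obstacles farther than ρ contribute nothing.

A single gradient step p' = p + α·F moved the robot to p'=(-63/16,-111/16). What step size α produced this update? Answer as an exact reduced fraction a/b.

α = 1/8

F_att = 5/4·(g−p) = 5/4·(-4,-4) = (-5.0000,-5.0000)
o1: d²=226 > ρ²=10 → inactive
o2: d²=61 > ρ²=10 → inactive
o3: d²=2 ≤ ρ²=10; F_rep = 10·(-1,-1)/2² = (-2.5000,-2.5000)
F = F_att + ΣF_rep = (-7.5000,-7.5000)
Δp = p'−p = (-0.9375,-0.9375); α = Δx/Fx = (-15/16) / (-15/2) = 1/8
check: Δy/Fy = (-15/16) / (-15/2) = 1/8 ✓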